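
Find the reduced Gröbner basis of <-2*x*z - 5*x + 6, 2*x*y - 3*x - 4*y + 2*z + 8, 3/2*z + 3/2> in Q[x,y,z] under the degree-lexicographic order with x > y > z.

G = {x - 2, z + 1}

f_1 = -2*x*z - 5*x + 6, LT = x*z.
f_2 = 2*x*y - 3*x - 4*y + 2*z + 8, LT = x*y.
f_3 = 3/2*z + 3/2, LT = z.

S(f_1,f_3): lcm = x*z. S = 3/2*x - 3.
  leading term x: no divisor's leading term divides it; move 3/2*x to the remainder.
  leading term 1: no divisor's leading term divides it; move -3 to the remainder.
  remainder 3/2*x - 3 ≠ 0; add g_4 = 3/2*x - 3 to the basis.

The other S-polynomials (S(f_1,f_2), S(f_2,f_3), S(f_1,g_4), S(f_2,g_4), S(f_3,g_4)) all reduce to 0 modulo the current basis, so we have a Gröbner basis.
Inter-reduce: drop elements whose leading term is divisible by another's, tail-reduce, and make monic.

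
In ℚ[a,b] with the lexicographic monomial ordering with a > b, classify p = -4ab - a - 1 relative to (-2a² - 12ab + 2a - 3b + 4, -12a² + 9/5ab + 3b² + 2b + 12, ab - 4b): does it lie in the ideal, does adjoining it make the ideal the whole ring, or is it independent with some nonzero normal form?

-4ab - a - 1 lies in I (it reduces to 0).

First compute the reduced Gröbner basis of I by Buchberger's algorithm.
f_1 = -2a² - 12ab + 2a - 3b + 4, LT = a².
f_2 = -12a² + 9/5ab + 3b² + 2b + 12, LT = a².
f_3 = ab - 4b, LT = ab.

S(f_1,f_2): lcm = a². S = 123/20ab - a + ¼b² + 5/3b - 1.
  reduce S modulo (f_1, f_2, f_3):
  remainder -a + ¼b² + 394/15b - 1 ≠ 0; add h_4 = -a + ¼b² + 394/15b - 1 to the basis.

S(f_1,f_3): lcm = a²b. S = 6ab² + 3ab + 3/2b² - 2b.
  reduce S modulo (f_1, f_2, f_3, h_4):
  remainder 51/2b² + 10b ≠ 0; add h_5 = 51/2b² + 10b to the basis.

S(f_2,f_3): lcm = a²b. S = -3/20ab² + 4ab - ¼b³ - ⅙b² - b.
  reduce S modulo (f_1, f_2, f_3, h_4, h_5):
  remainder 39697/2601b ≠ 0; add h_6 = 39697/2601b to the basis.

The other S-polynomials (S(f_1,h_4), S(f_2,h_4), S(f_3,h_4), S(f_1,h_5), S(f_2,h_5), S(f_3,h_5), S(h_4,h_5), S(f_1,h_6), S(f_2,h_6), S(f_3,h_6), S(h_4,h_6), S(h_5,h_6)) all reduce to 0 modulo the current basis, so we have a Gröbner basis.
Inter-reduce: drop elements whose leading term is divisible by another's, tail-reduce, and make monic.
Reduced Gröbner basis: {a + 1, b}.
Label its elements g_1 = a + 1, g_2 = b.

Reduce p = -4ab - a - 1 modulo G:
  leading term ab: subtract (-4b)·g_1 from -4ab - a - 1 → -a + 4b - 1
  leading term a: subtract (-1)·g_1 from -a + 4b - 1 → 4b
  leading term b: subtract (4)·g_2 from 4b → 0
  normal form = 0.
Since the normal form is 0, p ∈ I.

Ideal membership is decidable via reduction modulo a Gröbner basis.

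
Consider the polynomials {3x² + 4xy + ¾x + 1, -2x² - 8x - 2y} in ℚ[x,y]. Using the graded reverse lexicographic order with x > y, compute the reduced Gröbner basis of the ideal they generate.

f_1 = 3x² + 4xy + ¾x + 1, LT = x².
f_2 = -2x² - 8x - 2y, LT = x².

S(f_1,f_2): lcm = x². S = 4/3xy - 15/4x - y + ⅓.
  leading term xy: no divisor's leading term divides it; move 4/3xy to the remainder.
  leading term x: no divisor's leading term divides it; move -15/4x to the remainder.
  leading term y: no divisor's leading term divides it; move -y to the remainder.
  leading term 1: no divisor's leading term divides it; move ⅓ to the remainder.
  remainder 4/3xy - 15/4x - y + ⅓ ≠ 0; add g_3 = 4/3xy - 15/4x - y + ⅓ to the basis.

S(f_1,g_3): lcm = x²y. S = 4/3xy² + 45/16x² + xy - ¼x + ⅓y.
  leading term xy²: subtract (y)·g_3 from 4/3xy² + 45/16x² + xy - ¼x + ⅓y → 45/16x² + 19/4xy + y² - ¼x
  leading term x²: subtract (15/16)·f_1 from 45/16x² + 19/4xy + y² - ¼x → xy + y² - 61/64x - 15/16
  leading term xy: subtract (¾)·g_3 from xy + y² - 61/64x - 15/16 → y² + 119/64x + ¾y - 19/16
  leading term y²: no divisor's leading term divides it; move y² to the remainder.
  leading term x: no divisor's leading term divides it; move 119/64x to the remainder.
  leading term y: no divisor's leading term divides it; move ¾y to the remainder.
  leading term 1: no divisor's leading term divides it; move -19/16 to the remainder.
  remainder y² + 119/64x + ¾y - 19/16 ≠ 0; add g_4 = y² + 119/64x + ¾y - 19/16 to the basis.

S(f_2,g_3): lcm = x²y. S = 45/16x² + 19/4xy + y² - ¼x.
  leading term x²: subtract (15/16)·f_1 from 45/16x² + 19/4xy + y² - ¼x → xy + y² - 61/64x - 15/16
  leading term xy: subtract (¾)·g_3 from xy + y² - 61/64x - 15/16 → y² + 119/64x + ¾y - 19/16
  leading term y²: subtract (1)·g_4 from y² + 119/64x + ¾y - 19/16 → 0
  remainder 0.

S(f_1,g_4): leading monomials are coprime, so the S-polynomial reduces to 0 (Buchberger's first criterion).
S(f_2,g_4): leading monomials are coprime, so the S-polynomial reduces to 0 (Buchberger's first criterion).
S(g_3,g_4): lcm = xy². S = -119/64x² - 57/16xy - ¾y² + 19/16x + ¼y.
  leading term x²: subtract (-119/192)·f_1 from -119/64x² - 57/16xy - ¾y² + 19/16x + ¼y → -13/12xy - ¾y² + 423/256x + ¼y + 119/192
  leading term xy: subtract (-13/16)·g_3 from -13/12xy - ¾y² + 423/256x + ¼y + 119/192 → -¾y² - 357/256x - 9/16y + 57/64
  leading term y²: subtract (-¾)·g_4 from -¾y² - 357/256x - 9/16y + 57/64 → 0
  remainder 0.

Every S-polynomial of the final basis reduces to 0, so we have a Gröbner basis.
Inter-reduce: drop elements whose leading term is divisible by another's, tail-reduce, and make monic.

G = {x² + 4x + y, xy - 45/16x - ¾y + ¼, y² + 119/64x + ¾y - 19/16}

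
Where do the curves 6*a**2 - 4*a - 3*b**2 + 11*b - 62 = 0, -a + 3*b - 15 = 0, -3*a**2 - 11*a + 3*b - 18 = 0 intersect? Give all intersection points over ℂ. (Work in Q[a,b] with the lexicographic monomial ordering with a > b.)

{(-3, 4)}

Compute a lex Gröbner basis by Buchberger's algorithm.
f_1 = 6*a**2 - 4*a - 3*b**2 + 11*b - 62, LT = a**2.
f_2 = -a + 3*b - 15, LT = a.
f_3 = -3*a**2 - 11*a + 3*b - 18, LT = a**2.

S(f_1,f_2): lcm = a**2. S = 3*a*b - 47/3*a - 1/2*b**2 + 11/6*b - 31/3.
  leading term a*b: subtract (-3*b)·f_2 from 3*a*b - 47/3*a - 1/2*b**2 + 11/6*b - 31/3 → -47/3*a + 17/2*b**2 - 259/6*b - 31/3
  leading term a: subtract (47/3)·f_2 from -47/3*a + 17/2*b**2 - 259/6*b - 31/3 → 17/2*b**2 - 541/6*b + 674/3
  leading term b**2: no divisor's leading term divides it; move 17/2*b**2 to the remainder.
  leading term b: no divisor's leading term divides it; move -541/6*b to the remainder.
  leading term 1: no divisor's leading term divides it; move 674/3 to the remainder.
  remainder 17/2*b**2 - 541/6*b + 674/3 ≠ 0; add h_4 = 17/2*b**2 - 541/6*b + 674/3 to the basis.

S(f_1,f_3): lcm = a**2. S = -13/3*a - 1/2*b**2 + 17/6*b - 49/3.
  leading term a: subtract (13/3)·f_2 from -13/3*a - 1/2*b**2 + 17/6*b - 49/3 → -1/2*b**2 - 61/6*b + 146/3
  leading term b**2: subtract (-1/17)·h_4 from -1/2*b**2 - 61/6*b + 146/3 → -263/17*b + 1052/17
  leading term b: no divisor's leading term divides it; move -263/17*b to the remainder.
  leading term 1: no divisor's leading term divides it; move 1052/17 to the remainder.
  remainder -263/17*b + 1052/17 ≠ 0; add h_5 = -263/17*b + 1052/17 to the basis.

S(f_2,f_3): lcm = a**2. S = -3*a*b + 34/3*a + b - 6.
  leading term a*b: subtract (3*b)·f_2 from -3*a*b + 34/3*a + b - 6 → 34/3*a - 9*b**2 + 46*b - 6
  leading term a: subtract (-34/3)·f_2 from 34/3*a - 9*b**2 + 46*b - 6 → -9*b**2 + 80*b - 176
  leading term b**2: subtract (-18/17)·h_4 from -9*b**2 + 80*b - 176 → -263/17*b + 1052/17
  leading term b: subtract (1)·h_5 from -263/17*b + 1052/17 → 0
  remainder 0.

S(f_1,h_4): leading monomials are coprime, so the S-polynomial reduces to 0 (Buchberger's first criterion).
S(f_2,h_4): leading monomials are coprime, so the S-polynomial reduces to 0 (Buchberger's first criterion).
S(f_3,h_4): leading monomials are coprime, so the S-polynomial reduces to 0 (Buchberger's first criterion).
S(f_1,h_5): leading monomials are coprime, so the S-polynomial reduces to 0 (Buchberger's first criterion).
S(f_2,h_5): leading monomials are coprime, so the S-polynomial reduces to 0 (Buchberger's first criterion).
S(f_3,h_5): leading monomials are coprime, so the S-polynomial reduces to 0 (Buchberger's first criterion).
S(h_4,h_5): lcm = b**2. S = -337/51*b + 1348/51.
  leading term b: subtract (337/789)·h_5 from -337/51*b + 1348/51 → 0
  remainder 0.

Every S-polynomial of the final basis reduces to 0, so we have a Gröbner basis.
Inter-reduce: drop elements whose leading term is divisible by another's, tail-reduce, and make monic.
Reduced Gröbner basis: {a + 3, b - 4}.

Elimination: the polynomial b - 4 lies in the elimination ideal for b, so b ∈ {4}. For each such b, the remaining basis elements (now univariate) give the rest of the solution.
  b = 4: the earlier basis element becomes a + 3 = 0, giving a = -3 — point (-3, 4).
Each listed point satisfies every original equation (direct substitution).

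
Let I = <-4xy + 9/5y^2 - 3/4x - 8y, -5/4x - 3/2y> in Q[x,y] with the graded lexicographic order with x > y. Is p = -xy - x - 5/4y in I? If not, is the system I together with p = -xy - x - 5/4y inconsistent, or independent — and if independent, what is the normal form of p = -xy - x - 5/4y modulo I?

First compute the reduced Gröbner basis of I by Buchberger's algorithm.
f_1 = -4xy + 9/5y^2 - 3/4x - 8y, LT = xy.
f_2 = -5/4x - 3/2y, LT = x.

S(f_1,f_2): lcm = xy. S = -33/20y^2 + 3/16x + 2y.
  leading term y^2: no divisor's leading term divides it; move -33/20y^2 to the remainder.
  leading term x: subtract (-3/20)·f_2 from 3/16x + 2y → 71/40y
  leading term y: no divisor's leading term divides it; move 71/40y to the remainder.
  remainder -33/20y^2 + 71/40y ≠ 0; add h_3 = -33/20y^2 + 71/40y to the basis.

The other S-polynomials (S(f_1,h_3), S(f_2,h_3)) all reduce to 0 modulo the current basis, so we have a Gröbner basis.
Inter-reduce: drop elements whose leading term is divisible by another's, tail-reduce, and make monic.
Reduced Gröbner basis: {y^2 - 71/66y, x + 6/5y}.
Label its elements g_1 = y^2 - 71/66y, g_2 = x + 6/5y.

Reduce p = -xy - x - 5/4y modulo G:
  leading term xy: subtract (-y)·g_2 from -xy - x - 5/4y → 6/5y^2 - x - 5/4y
  leading term y^2: subtract (6/5)·g_1 from 6/5y^2 - x - 5/4y → -x + 9/220y
  leading term x: subtract (-1)·g_2 from -x + 9/220y → 273/220y
  leading term y: no divisor's leading term divides it; move 273/220y to the remainder.
  normal form = 273/220y.
The normal form is nonzero, so p ∉ I. Since p minus its normal form lies in I, I + (p) = I + (r) where r = 273/220y; decide whether this ideal is the whole ring.
Run Buchberger on G together with r (pairs among the g_i already reduce to 0 since G is a Gröbner basis):
g_1 = y^2 - 71/66y, LT = y^2.
g_2 = x + 6/5y, LT = x.
r = 273/220y, LT = y.

The S-polynomials (S(g_1,g_2), S(g_1,r), S(g_2,r)) all reduce to 0 modulo the current basis, so we have a Gröbner basis.
Inter-reduce: drop elements whose leading term is divisible by another's, tail-reduce, and make monic.
Reduced Gröbner basis: {x, y}.
The reduced Gröbner basis of I + (p) is {x, y} ≠ {1}, a proper ideal, so the enlarged system stays consistent: p is independent of I, with normal form 273/220y.

Ideal membership is decidable via reduction modulo a Gröbner basis.

-xy - x - 5/4y is independent of I; its normal form modulo I is 273/220y.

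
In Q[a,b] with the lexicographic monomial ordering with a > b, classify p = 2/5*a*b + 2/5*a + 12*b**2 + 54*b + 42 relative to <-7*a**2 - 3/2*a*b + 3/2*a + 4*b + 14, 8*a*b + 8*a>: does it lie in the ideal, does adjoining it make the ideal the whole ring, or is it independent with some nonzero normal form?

2/5*a*b + 2/5*a + 12*b**2 + 54*b + 42 lies in I (it reduces to 0).

First compute the reduced Gröbner basis of I by Buchberger's algorithm.
f_1 = -7*a**2 - 3/2*a*b + 3/2*a + 4*b + 14, LT = a**2.
f_2 = 8*a*b + 8*a, LT = a*b.

S(f_1,f_2): lcm = a**2*b. S = -a**2 + 3/14*a*b**2 - 3/14*a*b - 4/7*b**2 - 2*b.
  leading term a**2: subtract (1/7)·f_1 from -a**2 + 3/14*a*b**2 - 3/14*a*b - 4/7*b**2 - 2*b → 3/14*a*b**2 - 3/14*a - 4/7*b**2 - 18/7*b - 2
  leading term a*b**2: subtract (3/112*b)·f_2 from 3/14*a*b**2 - 3/14*a - 4/7*b**2 - 18/7*b - 2 → -3/14*a*b - 3/14*a - 4/7*b**2 - 18/7*b - 2
  leading term a*b: subtract (-3/112)·f_2 from -3/14*a*b - 3/14*a - 4/7*b**2 - 18/7*b - 2 → -4/7*b**2 - 18/7*b - 2
  leading term b**2: no divisor's leading term divides it; move -4/7*b**2 to the remainder.
  leading term b: no divisor's leading term divides it; move -18/7*b to the remainder.
  leading term 1: no divisor's leading term divides it; move -2 to the remainder.
  remainder -4/7*b**2 - 18/7*b - 2 ≠ 0; add h_3 = -4/7*b**2 - 18/7*b - 2 to the basis.

The other S-polynomials (S(f_1,h_3), S(f_2,h_3)) all reduce to 0 modulo the current basis, so we have a Gröbner basis.
Inter-reduce: drop elements whose leading term is divisible by another's, tail-reduce, and make monic.
Reduced Gröbner basis: {a**2 - 3/7*a - 4/7*b - 2, a*b + a, b**2 + 9/2*b + 7/2}.
Label its elements g_1 = a**2 - 3/7*a - 4/7*b - 2, g_2 = a*b + a, g_3 = b**2 + 9/2*b + 7/2.

Reduce p = 2/5*a*b + 2/5*a + 12*b**2 + 54*b + 42 modulo G:
  leading term a*b: subtract (2/5)·g_2 from 2/5*a*b + 2/5*a + 12*b**2 + 54*b + 42 → 12*b**2 + 54*b + 42
  leading term b**2: subtract (12)·g_3 from 12*b**2 + 54*b + 42 → 0
  normal form = 0.
Since the normal form is 0, p ∈ I.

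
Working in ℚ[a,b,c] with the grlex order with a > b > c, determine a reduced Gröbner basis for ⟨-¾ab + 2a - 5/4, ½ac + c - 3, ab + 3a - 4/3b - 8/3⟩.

G = {c² - 275/61c + 306/61, a + 61/51c - 173/51, b + 61/12c - 67/6}

f_1 = -¾ab + 2a - 5/4, LT = ab.
f_2 = ½ac + c - 3, LT = ac.
f_3 = ab + 3a - 4/3b - 8/3, LT = ab.

S(f_1,f_2): lcm = abc. S = -8/3ac - 2bc + 6b + 5/3c.
  leading term ac: subtract (-16/3)·f_2 from -8/3ac - 2bc + 6b + 5/3c → -2bc + 6b + 7c - 16
  leading term bc: no divisor's leading term divides it; move -2bc to the remainder.
  leading term b: no divisor's leading term divides it; move 6b to the remainder.
  leading term c: no divisor's leading term divides it; move 7c to the remainder.
  leading term 1: no divisor's leading term divides it; move -16 to the remainder.
  remainder -2bc + 6b + 7c - 16 ≠ 0; add g_4 = -2bc + 6b + 7c - 16 to the basis.

S(f_1,f_3): lcm = ab. S = -17/3a + 4/3b + 13/3.
  leading term a: no divisor's leading term divides it; move -17/3a to the remainder.
  leading term b: no divisor's leading term divides it; move 4/3b to the remainder.
  leading term 1: no divisor's leading term divides it; move 13/3 to the remainder.
  remainder -17/3a + 4/3b + 13/3 ≠ 0; add g_5 = -17/3a + 4/3b + 13/3 to the basis.

S(f_2,f_3): lcm = abc. S = -3ac + 10/3bc - 6b + 8/3c.
  leading term ac: subtract (-6)·f_2 from -3ac + 10/3bc - 6b + 8/3c → 10/3bc - 6b + 26/3c - 18
  leading term bc: subtract (-5/3)·g_4 from 10/3bc - 6b + 26/3c - 18 → 4b + 61/3c - 134/3
  leading term b: no divisor's leading term divides it; move 4b to the remainder.
  leading term c: no divisor's leading term divides it; move 61/3c to the remainder.
  leading term 1: no divisor's leading term divides it; move -134/3 to the remainder.
  remainder 4b + 61/3c - 134/3 ≠ 0; add g_6 = 4b + 61/3c - 134/3 to the basis.

S(f_1,g_4): lcm = abc. S = 3ab + ⅚ac - 8a + 5/3c.
  leading term ab: subtract (-4)·f_1 from 3ab + ⅚ac - 8a + 5/3c → ⅚ac + 5/3c - 5
  leading term ac: subtract (5/3)·f_2 from ⅚ac + 5/3c - 5 → 0
  remainder 0.

S(f_2,g_4): lcm = abc. S = 3ab + 7/2ac + 2bc - 8a - 6b.
  leading term ab: subtract (-4)·f_1 from 3ab + 7/2ac + 2bc - 8a - 6b → 7/2ac + 2bc - 6b - 5
  leading term ac: subtract (7)·f_2 from 7/2ac + 2bc - 6b - 5 → 2bc - 6b - 7c + 16
  leading term bc: subtract (-1)·g_4 from 2bc - 6b - 7c + 16 → 0
  remainder 0.

S(f_3,g_4): lcm = abc. S = 3ab + 13/2ac - 4/3bc - 8a - 8/3c.
  leading term ab: subtract (-4)·f_1 from 3ab + 13/2ac - 4/3bc - 8a - 8/3c → 13/2ac - 4/3bc - 8/3c - 5
  leading term ac: subtract (13)·f_2 from 13/2ac - 4/3bc - 8/3c - 5 → -4/3bc - 47/3c + 34
  leading term bc: subtract (⅔)·g_4 from -4/3bc - 47/3c + 34 → -4b - 61/3c + 134/3
  leading term b: subtract (-1)·g_6 from -4b - 61/3c + 134/3 → 0
  remainder 0.

S(f_1,g_5): lcm = ab. S = 4/17b² - 8/3a + 13/17b + 5/3.
  leading term b²: subtract (1/17b)·g_6 from 4/17b² - 8/3a + 13/17b + 5/3 → -61/51bc - 8/3a + 173/51b + 5/3
  leading term bc: subtract (61/102)·g_4 from -61/51bc - 8/3a + 173/51b + 5/3 → -8/3a - 10/51b - 427/102c + 191/17
  leading term a: subtract (8/17)·g_5 from -8/3a - 10/51b - 427/102c + 191/17 → -14/17b - 427/102c + 469/51
  leading term b: subtract (-7/34)·g_6 from -14/17b - 427/102c + 469/51 → 0
  remainder 0.

S(f_2,g_5): lcm = ac. S = 4/17bc + 47/17c - 6.
  leading term bc: subtract (-2/17)·g_4 from 4/17bc + 47/17c - 6 → 12/17b + 61/17c - 134/17
  leading term b: subtract (3/17)·g_6 from 12/17b + 61/17c - 134/17 → 0
  remainder 0.

S(f_3,g_5): lcm = ab. S = 4/17b² + 3a - 29/51b - 8/3.
  leading term b²: subtract (1/17b)·g_6 from 4/17b² + 3a - 29/51b - 8/3 → -61/51bc + 3a + 35/17b - 8/3
  leading term bc: subtract (61/102)·g_4 from -61/51bc + 3a + 35/17b - 8/3 → 3a - 26/17b - 427/102c + 352/51
  leading term a: subtract (-9/17)·g_5 from 3a - 26/17b - 427/102c + 352/51 → -14/17b - 427/102c + 469/51
  leading term b: subtract (-7/34)·g_6 from -14/17b - 427/102c + 469/51 → 0
  remainder 0.

S(g_4,g_5): leading monomials are coprime, so the S-polynomial reduces to 0 (Buchberger's first criterion).
S(f_1,g_6): lcm = ab. S = -61/12ac + 17/2a + 5/3.
  leading term ac: subtract (-61/6)·f_2 from -61/12ac + 17/2a + 5/3 → 17/2a + 61/6c - 173/6
  leading term a: subtract (-3/2)·g_5 from 17/2a + 61/6c - 173/6 → 2b + 61/6c - 67/3
  leading term b: subtract (½)·g_6 from 2b + 61/6c - 67/3 → 0
  remainder 0.

S(f_2,g_6): leading monomials are coprime, so the S-polynomial reduces to 0 (Buchberger's first criterion).
S(f_3,g_6): lcm = ab. S = -61/12ac + 85/6a - 4/3b - 8/3.
  leading term ac: subtract (-61/6)·f_2 from -61/12ac + 85/6a - 4/3b - 8/3 → 85/6a - 4/3b + 61/6c - 199/6
  leading term a: subtract (-5/2)·g_5 from 85/6a - 4/3b + 61/6c - 199/6 → 2b + 61/6c - 67/3
  leading term b: subtract (½)·g_6 from 2b + 61/6c - 67/3 → 0
  remainder 0.

S(g_4,g_6): lcm = bc. S = -61/12c² - 3b + 23/3c + 8.
  leading term c²: no divisor's leading term divides it; move -61/12c² to the remainder.
  leading term b: subtract (-¾)·g_6 from -3b + 23/3c + 8 → 275/12c - 51/2
  leading term c: no divisor's leading term divides it; move 275/12c to the remainder.
  leading term 1: no divisor's leading term divides it; move -51/2 to the remainder.
  remainder -61/12c² + 275/12c - 51/2 ≠ 0; add g_7 = -61/12c² + 275/12c - 51/2 to the basis.

S(g_5,g_6): leading monomials are coprime, so the S-polynomial reduces to 0 (Buchberger's first criterion).
S(f_1,g_7): leading monomials are coprime, so the S-polynomial reduces to 0 (Buchberger's first criterion).
S(f_2,g_7): lcm = ac². S = 275/61ac + 2c² - 306/61a - 6c.
  leading term ac: subtract (550/61)·f_2 from 275/61ac + 2c² - 306/61a - 6c → 2c² - 306/61a - 916/61c + 1650/61
  leading term c²: subtract (-24/61)·g_7 from 2c² - 306/61a - 916/61c + 1650/61 → -306/61a - 6c + 1038/61
  leading term a: subtract (54/61)·g_5 from -306/61a - 6c + 1038/61 → -72/61b - 6c + 804/61
  leading term b: subtract (-18/61)·g_6 from -72/61b - 6c + 804/61 → 0
  remainder 0.

S(f_3,g_7): leading monomials are coprime, so the S-polynomial reduces to 0 (Buchberger's first criterion).
S(g_4,g_7): lcm = bc². S = 92/61bc - 7/2c² - 306/61b + 8c.
  leading term bc: subtract (-46/61)·g_4 from 92/61bc - 7/2c² - 306/61b + 8c → -7/2c² - 30/61b + 810/61c - 736/61
  leading term c²: subtract (42/61)·g_7 from -7/2c² - 30/61b + 810/61c - 736/61 → -30/61b - 5/2c + 335/61
  leading term b: subtract (-15/122)·g_6 from -30/61b - 5/2c + 335/61 → 0
  remainder 0.

S(g_5,g_7): leading monomials are coprime, so the S-polynomial reduces to 0 (Buchberger's first criterion).
S(g_6,g_7): leading monomials are coprime, so the S-polynomial reduces to 0 (Buchberger's first criterion).
Every S-polynomial of the final basis reduces to 0, so we have a Gröbner basis.
Inter-reduce: drop elements whose leading term is divisible by another's, tail-reduce, and make monic.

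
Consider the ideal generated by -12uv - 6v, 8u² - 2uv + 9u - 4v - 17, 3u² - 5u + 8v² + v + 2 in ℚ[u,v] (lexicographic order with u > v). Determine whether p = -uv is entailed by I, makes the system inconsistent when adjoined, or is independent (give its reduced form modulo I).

First compute the reduced Gröbner basis of I by Buchberger's algorithm.
f_1 = -12uv - 6v, LT = uv.
f_2 = 8u² - 2uv + 9u - 4v - 17, LT = u².
f_3 = 3u² - 5u + 8v² + v + 2, LT = u².

S(f_1,f_2): lcm = u²v. S = ¼uv² - ⅝uv + ½v² + 17/8v.
  leading term uv²: subtract (-1/48v)·f_1 from ¼uv² - ⅝uv + ½v² + 17/8v → -⅝uv + ⅜v² + 17/8v
  leading term uv: subtract (5/96)·f_1 from -⅝uv + ⅜v² + 17/8v → ⅜v² + 39/16v
  leading term v²: no divisor's leading term divides it; move ⅜v² to the remainder.
  leading term v: no divisor's leading term divides it; move 39/16v to the remainder.
  remainder ⅜v² + 39/16v ≠ 0; add h_4 = ⅜v² + 39/16v to the basis.

S(f_1,f_3): lcm = u²v. S = 13/6uv - 8/3v³ - ⅓v² - ⅔v.
  leading term uv: subtract (-13/72)·f_1 from 13/6uv - 8/3v³ - ⅓v² - ⅔v → -8/3v³ - ⅓v² - 7/4v
  leading term v³: subtract (-64/9v)·h_4 from -8/3v³ - ⅓v² - 7/4v → 17v² - 7/4v
  leading term v²: subtract (136/3)·h_4 from 17v² - 7/4v → -449/4v
  leading term v: no divisor's leading term divides it; move -449/4v to the remainder.
  remainder -449/4v ≠ 0; add h_5 = -449/4v to the basis.

S(f_2,f_3): lcm = u². S = -¼uv + 67/24u - 8/3v² - ⅚v - 67/24.
  leading term uv: subtract (1/48)·f_1 from -¼uv + 67/24u - 8/3v² - ⅚v - 67/24 → 67/24u - 8/3v² - 17/24v - 67/24
  leading term u: no divisor's leading term divides it; move 67/24u to the remainder.
  leading term v²: subtract (-64/9)·h_4 from -8/3v² - 17/24v - 67/24 → 133/8v - 67/24
  leading term v: subtract (-133/898)·h_5 from 133/8v - 67/24 → -67/24
  leading term 1: no divisor's leading term divides it; move -67/24 to the remainder.
  remainder 67/24u - 67/24 ≠ 0; add h_6 = 67/24u - 67/24 to the basis.

The other S-polynomials (S(f_1,h_4), S(f_2,h_4), S(f_3,h_4), S(f_1,h_5), S(f_2,h_5), S(f_3,h_5), S(h_4,h_5), S(f_1,h_6), S(f_2,h_6), S(f_3,h_6), S(h_4,h_6), S(h_5,h_6)) all reduce to 0 modulo the current basis, so we have a Gröbner basis.
Inter-reduce: drop elements whose leading term is divisible by another's, tail-reduce, and make monic.
Reduced Gröbner basis: {u - 1, v}.
Label its elements g_1 = u - 1, g_2 = v.

Reduce p = -uv modulo G:
  leading term uv: subtract (-v)·g_1 from -uv → -v
  leading term v: subtract (-1)·g_2 from -v → 0
  normal form = 0.
Since the normal form is 0, p ∈ I.

-uv lies in I (it reduces to 0).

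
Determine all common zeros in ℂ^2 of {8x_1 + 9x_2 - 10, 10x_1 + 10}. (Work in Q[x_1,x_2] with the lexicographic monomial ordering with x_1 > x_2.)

{(-1, 2)}

Compute a lex Gröbner basis by Buchberger's algorithm.
f_1 = 8x_1 + 9x_2 - 10, LT = x_1.
f_2 = 10x_1 + 10, LT = x_1.

S(f_1,f_2): lcm = x_1. S = \tfrac{9}{8}x_2 - \tfrac{9}{4}.
  reduce S modulo (f_1, f_2):
  remainder \tfrac{9}{8}x_2 - \tfrac{9}{4} ≠ 0; add h_3 = \tfrac{9}{8}x_2 - \tfrac{9}{4} to the basis.

The other S-polynomials (S(f_1,h_3), S(f_2,h_3)) all reduce to 0 modulo the current basis, so we have a Gröbner basis.
Inter-reduce: drop elements whose leading term is divisible by another's, tail-reduce, and make monic.
Reduced Gröbner basis: {x_1 + 1, x_2 - 2}.

From the last basis element, x_2 - 2 = 0, so x_2 takes values in {2}. Each choice, substituted upward through the basis, yields the corresponding point(s) of the solution set.
  x_2 = 2: the earlier basis element becomes x_1 + 1 = 0, giving x_1 = -1 — point (-1, 2).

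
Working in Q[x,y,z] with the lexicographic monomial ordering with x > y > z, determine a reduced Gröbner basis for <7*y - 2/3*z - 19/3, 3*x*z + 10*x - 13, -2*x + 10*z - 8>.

f_1 = 7*y - 2/3*z - 19/3, LT = y.
f_2 = 3*x*z + 10*x - 13, LT = x*z.
f_3 = -2*x + 10*z - 8, LT = x.

S(f_2,f_3): lcm = x*z. S = 10/3*x + 5*z**2 - 4*z - 13/3.
  leading term x: subtract (-5/3)·f_3 from 10/3*x + 5*z**2 - 4*z - 13/3 → 5*z**2 + 38/3*z - 53/3
  leading term z**2: no divisor's leading term divides it; move 5*z**2 to the remainder.
  leading term z: no divisor's leading term divides it; move 38/3*z to the remainder.
  leading term 1: no divisor's leading term divides it; move -53/3 to the remainder.
  remainder 5*z**2 + 38/3*z - 53/3 ≠ 0; add g_4 = 5*z**2 + 38/3*z - 53/3 to the basis.

The other S-polynomials (S(f_1,f_2), S(f_1,f_3), S(f_1,g_4), S(f_2,g_4), S(f_3,g_4)) all reduce to 0 modulo the current basis, so we have a Gröbner basis.
Inter-reduce: drop elements whose leading term is divisible by another's, tail-reduce, and make monic.

G = {x - 5*z + 4, y - 2/21*z - 19/21, z**2 + 38/15*z - 53/15}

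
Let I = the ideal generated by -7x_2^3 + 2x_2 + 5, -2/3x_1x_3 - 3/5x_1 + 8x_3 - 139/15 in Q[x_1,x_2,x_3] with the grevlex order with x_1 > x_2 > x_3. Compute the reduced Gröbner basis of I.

This is the nonlinear analogue of row-reducing a linear system.

f_1 = -7x_2^3 + 2x_2 + 5, LT = x_2^3.
f_2 = -2/3x_1x_3 - 3/5x_1 + 8x_3 - 139/15, LT = x_1x_3.

The S-polynomials (S(f_1,f_2)) all reduce to 0 modulo the current basis, so we have a Gröbner basis.

G = {x_2^3 - 2/7x_2 - 5/7, x_1x_3 + 9/10x_1 - 12x_3 + 139/10}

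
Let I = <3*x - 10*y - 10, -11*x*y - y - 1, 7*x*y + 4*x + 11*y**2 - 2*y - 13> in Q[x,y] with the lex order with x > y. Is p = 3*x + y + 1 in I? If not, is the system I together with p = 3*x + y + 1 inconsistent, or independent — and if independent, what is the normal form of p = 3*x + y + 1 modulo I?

First compute the reduced Gröbner basis of I by Buchberger's algorithm.
f_1 = 3*x - 10*y - 10, LT = x.
f_2 = -11*x*y - y - 1, LT = x*y.
f_3 = 7*x*y + 4*x + 11*y**2 - 2*y - 13, LT = x*y.

S(f_1,f_2): lcm = x*y. S = -10/3*y**2 - 113/33*y - 1/11.
  leading term y**2: no divisor's leading term divides it; move -10/3*y**2 to the remainder.
  leading term y: no divisor's leading term divides it; move -113/33*y to the remainder.
  leading term 1: no divisor's leading term divides it; move -1/11 to the remainder.
  remainder -10/3*y**2 - 113/33*y - 1/11 ≠ 0; add h_4 = -10/3*y**2 - 113/33*y - 1/11 to the basis.

S(f_1,f_3): lcm = x*y. S = -4/7*x - 103/21*y**2 - 64/21*y + 13/7.
  leading term x: subtract (-4/21)·f_1 from -4/7*x - 103/21*y**2 - 64/21*y + 13/7 → -103/21*y**2 - 104/21*y - 1/21
  leading term y**2: subtract (103/70)·h_4 from -103/21*y**2 - 104/21*y - 1/21 → 199/2310*y + 199/2310
  leading term y: no divisor's leading term divides it; move 199/2310*y to the remainder.
  leading term 1: no divisor's leading term divides it; move 199/2310 to the remainder.
  remainder 199/2310*y + 199/2310 ≠ 0; add h_5 = 199/2310*y + 199/2310 to the basis.

The other S-polynomials (S(f_2,f_3), S(f_1,h_4), S(f_2,h_4), S(f_3,h_4), S(f_1,h_5), S(f_2,h_5), S(f_3,h_5), S(h_4,h_5)) all reduce to 0 modulo the current basis, so we have a Gröbner basis.
Inter-reduce: drop elements whose leading term is divisible by another's, tail-reduce, and make monic.
Reduced Gröbner basis: {x, y + 1}.
Label its elements g_1 = x, g_2 = y + 1.

Reduce p = 3*x + y + 1 modulo G:
  leading term x: subtract (3)·g_1 from 3*x + y + 1 → y + 1
  leading term y: subtract (1)·g_2 from y + 1 → 0
  normal form = 0.
Since the normal form is 0, p ∈ I.

3*x + y + 1 lies in I (it reduces to 0).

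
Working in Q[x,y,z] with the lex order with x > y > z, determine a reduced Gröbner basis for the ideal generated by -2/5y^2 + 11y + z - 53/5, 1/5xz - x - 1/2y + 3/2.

f_1 = -2/5y^2 + 11y + z - 53/5, LT = y^2.
f_2 = 1/5xz - x - 1/2y + 3/2, LT = xz.

The S-polynomials (S(f_1,f_2)) all reduce to 0 modulo the current basis, so we have a Gröbner basis.

G = {xz - 5x - 5/2y + 15/2, y^2 - 55/2y - 5/2z + 53/2}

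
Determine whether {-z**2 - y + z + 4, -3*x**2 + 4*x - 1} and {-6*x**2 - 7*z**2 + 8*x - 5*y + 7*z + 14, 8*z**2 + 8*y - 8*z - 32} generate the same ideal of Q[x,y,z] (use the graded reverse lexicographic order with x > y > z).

No, the ideals differ.

For a fixed monomial order, each ideal has a unique reduced Gröbner basis; comparing bases decides equality.
Buchberger on the first generating set:
f_1 = -z**2 - y + z + 4, LT = z**2.
f_2 = -3*x**2 + 4*x - 1, LT = x**2.

The S-polynomials (S(f_1,f_2)) all reduce to 0 modulo the current basis, so we have a Gröbner basis.
Inter-reduce: drop elements whose leading term is divisible by another's, tail-reduce, and make monic.
Reduced Gröbner basis: {x**2 - 4/3*x + 1/3, z**2 + y - z - 4}.

Buchberger on the second generating set:
h_1 = -6*x**2 - 7*z**2 + 8*x - 5*y + 7*z + 14, LT = x**2.
h_2 = 8*z**2 + 8*y - 8*z - 32, LT = z**2.

The S-polynomials (S(h_1,h_2)) all reduce to 0 modulo the current basis, so we have a Gröbner basis.
Inter-reduce: drop elements whose leading term is divisible by another's, tail-reduce, and make monic.
Reduced Gröbner basis: {x**2 - 4/3*x - 1/3*y + 7/3, z**2 + y - z - 4}.

These differ, so the ideals are not equal.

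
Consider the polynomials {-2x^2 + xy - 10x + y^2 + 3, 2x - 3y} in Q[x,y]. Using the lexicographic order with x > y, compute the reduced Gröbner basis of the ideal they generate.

G = {x - 3/2y, y^2 + 15/2y - 3/2}

f_1 = -2x^2 + xy - 10x + y^2 + 3, LT = x^2.
f_2 = 2x - 3y, LT = x.

S(f_1,f_2): lcm = x^2. S = xy + 5x - 1/2y^2 - 3/2.
  leading term xy: subtract (1/2y)·f_2 from xy + 5x - 1/2y^2 - 3/2 → 5x + y^2 - 3/2
  leading term x: subtract (5/2)·f_2 from 5x + y^2 - 3/2 → y^2 + 15/2y - 3/2
  leading term y^2: no divisor's leading term divides it; move y^2 to the remainder.
  leading term y: no divisor's leading term divides it; move 15/2y to the remainder.
  leading term 1: no divisor's leading term divides it; move -3/2 to the remainder.
  remainder y^2 + 15/2y - 3/2 ≠ 0; add g_3 = y^2 + 15/2y - 3/2 to the basis.

S(f_1,g_3): leading monomials are coprime, so the S-polynomial reduces to 0 (Buchberger's first criterion).
S(f_2,g_3): leading monomials are coprime, so the S-polynomial reduces to 0 (Buchberger's first criterion).
Every S-polynomial of the final basis reduces to 0, so we have a Gröbner basis.
Inter-reduce: drop elements whose leading term is divisible by another's, tail-reduce, and make monic.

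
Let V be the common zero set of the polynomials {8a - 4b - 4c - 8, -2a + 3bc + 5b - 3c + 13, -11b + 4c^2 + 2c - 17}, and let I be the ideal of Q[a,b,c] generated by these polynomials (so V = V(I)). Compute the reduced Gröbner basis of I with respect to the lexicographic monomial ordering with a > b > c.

G = {a - 2/11c^2 - 13/22c - 5/22, b - 4/11c^2 - 2/11c + 17/11, c^3 + 11/6c^2 - 29/4c + 53/12}

f_1 = 8a - 4b - 4c - 8, LT = a.
f_2 = -2a + 3bc + 5b - 3c + 13, LT = a.
f_3 = -11b + 4c^2 + 2c - 17, LT = b.

S(f_1,f_2): lcm = a. S = 3/2bc + 2b - 2c + 11/2.
  reduce S modulo (f_1, f_2, f_3):
  remainder 6/11c^3 + c^2 - 87/22c + 53/22 ≠ 0; add g_4 = 6/11c^3 + c^2 - 87/22c + 53/22 to the basis.

The other S-polynomials (S(f_1,f_3), S(f_2,f_3), S(f_1,g_4), S(f_2,g_4), S(f_3,g_4)) all reduce to 0 modulo the current basis, so we have a Gröbner basis.
Inter-reduce: drop elements whose leading term is divisible by another's, tail-reduce, and make monic.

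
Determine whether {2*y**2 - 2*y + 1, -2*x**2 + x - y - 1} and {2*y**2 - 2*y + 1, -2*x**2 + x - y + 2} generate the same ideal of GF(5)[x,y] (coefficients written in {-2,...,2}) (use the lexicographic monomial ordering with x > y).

Two ideals are equal iff their reduced Gröbner bases coincide (the reduced basis is unique for a fixed ordering).
Buchberger on the first generating set:
f_1 = 2*y**2 - 2*y + 1, LT = y**2.
f_2 = -2*x**2 + x - y - 1, LT = x**2.

The S-polynomials (S(f_1,f_2)) all reduce to 0 modulo the current basis, so we have a Gröbner basis.
Inter-reduce: drop elements whose leading term is divisible by another's, tail-reduce, and make monic.
Reduced Gröbner basis: {x**2 + 2*x - 2*y - 2, y**2 - y - 2}.

Buchberger on the second generating set:
h_1 = 2*y**2 - 2*y + 1, LT = y**2.
h_2 = -2*x**2 + x - y + 2, LT = x**2.

The S-polynomials (S(h_1,h_2)) all reduce to 0 modulo the current basis, so we have a Gröbner basis.
Inter-reduce: drop elements whose leading term is divisible by another's, tail-reduce, and make monic.
Reduced Gröbner basis: {x**2 + 2*x - 2*y - 1, y**2 - y - 2}.

Since the reduced bases disagree, the two ideals are not the same.

No, the ideals differ.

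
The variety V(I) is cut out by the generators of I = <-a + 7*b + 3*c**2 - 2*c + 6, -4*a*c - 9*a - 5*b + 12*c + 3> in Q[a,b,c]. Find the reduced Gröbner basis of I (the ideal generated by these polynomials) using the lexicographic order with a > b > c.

G = {a - 7*b - 3*c**2 + 2*c - 6, b*c + 17/7*b + 3/7*c**3 + 19/28*c**2 - 3/14*c + 51/28}

f_1 = -a + 7*b + 3*c**2 - 2*c + 6, LT = a.
f_2 = -4*a*c - 9*a - 5*b + 12*c + 3, LT = a*c.

S(f_1,f_2): lcm = a*c. S = -9/4*a - 7*b*c - 5/4*b - 3*c**3 + 2*c**2 - 3*c + 3/4.
  leading term a: subtract (9/4)·f_1 from -9/4*a - 7*b*c - 5/4*b - 3*c**3 + 2*c**2 - 3*c + 3/4 → -7*b*c - 17*b - 3*c**3 - 19/4*c**2 + 3/2*c - 51/4
  leading term b*c: no divisor's leading term divides it; move -7*b*c to the remainder.
  leading term b: no divisor's leading term divides it; move -17*b to the remainder.
  leading term c**3: no divisor's leading term divides it; move -3*c**3 to the remainder.
  leading term c**2: no divisor's leading term divides it; move -19/4*c**2 to the remainder.
  leading term c: no divisor's leading term divides it; move 3/2*c to the remainder.
  leading term 1: no divisor's leading term divides it; move -51/4 to the remainder.
  remainder -7*b*c - 17*b - 3*c**3 - 19/4*c**2 + 3/2*c - 51/4 ≠ 0; add g_3 = -7*b*c - 17*b - 3*c**3 - 19/4*c**2 + 3/2*c - 51/4 to the basis.

S(f_1,g_3): leading monomials are coprime, so the S-polynomial reduces to 0 (Buchberger's first criterion).
S(f_2,g_3): lcm = a*b*c. S = -5/28*a*b - 3/7*a*c**3 - 19/28*a*c**2 + 3/14*a*c - 51/28*a + 5/4*b**2 - 3*b*c - 3/4*b.
  leading term a*b: subtract (5/28*b)·f_1 from -5/28*a*b - 3/7*a*c**3 - 19/28*a*c**2 + 3/14*a*c - 51/28*a + 5/4*b**2 - 3*b*c - 3/4*b → -3/7*a*c**3 - 19/28*a*c**2 + 3/14*a*c - 51/28*a - 15/28*b*c**2 - 37/14*b*c - 51/28*b
  leading term a*c**3: subtract (3/7*c**3)·f_1 from -3/7*a*c**3 - 19/28*a*c**2 + 3/14*a*c - 51/28*a - 15/28*b*c**2 - 37/14*b*c - 51/28*b → -19/28*a*c**2 + 3/14*a*c - 51/28*a - 3*b*c**3 - 15/28*b*c**2 - 37/14*b*c - 51/28*b - 9/7*c**5 + 6/7*c**4 - 18/7*c**3
  leading term a*c**2: subtract (19/28*c**2)·f_1 from -19/28*a*c**2 + 3/14*a*c - 51/28*a - 3*b*c**3 - 15/28*b*c**2 - 37/14*b*c - 51/28*b - 9/7*c**5 + 6/7*c**4 - 18/7*c**3 → 3/14*a*c - 51/28*a - 3*b*c**3 - 37/7*b*c**2 - 37/14*b*c - 51/28*b - 9/7*c**5 - 33/28*c**4 - 17/14*c**3 - 57/14*c**2
  leading term a*c: subtract (-3/14*c)·f_1 from 3/14*a*c - 51/28*a - 3*b*c**3 - 37/7*b*c**2 - 37/14*b*c - 51/28*b - 9/7*c**5 - 33/28*c**4 - 17/14*c**3 - 57/14*c**2 → -51/28*a - 3*b*c**3 - 37/7*b*c**2 - 8/7*b*c - 51/28*b - 9/7*c**5 - 33/28*c**4 - 4/7*c**3 - 9/2*c**2 + 9/7*c
  leading term a: subtract (51/28)·f_1 from -51/28*a - 3*b*c**3 - 37/7*b*c**2 - 8/7*b*c - 51/28*b - 9/7*c**5 - 33/28*c**4 - 4/7*c**3 - 9/2*c**2 + 9/7*c → -3*b*c**3 - 37/7*b*c**2 - 8/7*b*c - 102/7*b - 9/7*c**5 - 33/28*c**4 - 4/7*c**3 - 279/28*c**2 + 69/14*c - 153/14
  leading term b*c**3: subtract (3/7*c**2)·g_3 from -3*b*c**3 - 37/7*b*c**2 - 8/7*b*c - 102/7*b - 9/7*c**5 - 33/28*c**4 - 4/7*c**3 - 279/28*c**2 + 69/14*c - 153/14 → 2*b*c**2 - 8/7*b*c - 102/7*b + 6/7*c**4 - 17/14*c**3 - 9/2*c**2 + 69/14*c - 153/14
  leading term b*c**2: subtract (-2/7*c)·g_3 from 2*b*c**2 - 8/7*b*c - 102/7*b + 6/7*c**4 - 17/14*c**3 - 9/2*c**2 + 69/14*c - 153/14 → -6*b*c - 102/7*b - 18/7*c**3 - 57/14*c**2 + 9/7*c - 153/14
  leading term b*c: subtract (6/7)·g_3 from -6*b*c - 102/7*b - 18/7*c**3 - 57/14*c**2 + 9/7*c - 153/14 → 0
  remainder 0.

Every S-polynomial of the final basis reduces to 0, so we have a Gröbner basis.
Inter-reduce: drop elements whose leading term is divisible by another's, tail-reduce, and make monic.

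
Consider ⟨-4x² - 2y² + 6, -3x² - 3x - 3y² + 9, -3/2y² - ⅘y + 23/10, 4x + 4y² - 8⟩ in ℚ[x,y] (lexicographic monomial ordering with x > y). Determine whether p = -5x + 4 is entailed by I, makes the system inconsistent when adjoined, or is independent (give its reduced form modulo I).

First compute the reduced Gröbner basis of I by Buchberger's algorithm.
f_1 = -4x² - 2y² + 6, LT = x².
f_2 = -3x² - 3x - 3y² + 9, LT = x².
f_3 = -3/2y² - ⅘y + 23/10, LT = y².
f_4 = 4x + 4y² - 8, LT = x.

S(f_1,f_2): lcm = x². S = -x - ½y² + 3/2.
  leading term x: subtract (-¼)·f_4 from -x - ½y² + 3/2 → ½y² - ½
  leading term y²: subtract (-⅓)·f_3 from ½y² - ½ → -4/15y + 4/15
  leading term y: no divisor's leading term divides it; move -4/15y to the remainder.
  leading term 1: no divisor's leading term divides it; move 4/15 to the remainder.
  remainder -4/15y + 4/15 ≠ 0; add h_5 = -4/15y + 4/15 to the basis.

The other S-polynomials (S(f_1,f_3), S(f_1,f_4), S(f_2,f_3), S(f_2,f_4), S(f_3,f_4), S(f_1,h_5), S(f_2,h_5), S(f_3,h_5), S(f_4,h_5)) all reduce to 0 modulo the current basis, so we have a Gröbner basis.
Inter-reduce: drop elements whose leading term is divisible by another's, tail-reduce, and make monic.
Reduced Gröbner basis: {x - 1, y - 1}.
Label its elements g_1 = x - 1, g_2 = y - 1.

Reduce p = -5x + 4 modulo G:
  leading term x: subtract (-5)·g_1 from -5x + 4 → -1
  leading term 1: no divisor's leading term divides it; move -1 to the remainder.
  normal form = -1.
The normal form is nonzero, so p ∉ I. Since p minus its normal form lies in I, I + (p) = I + (r) where r = -1; decide whether this ideal is the whole ring.
Here r = -1 is a nonzero constant, hence a unit: 1 ∈ I + (p), the Gröbner basis of I + (p) is {1}, and the enlarged system has no common solution — adjoining p is inconsistent.

Adjoining -5x + 4 makes the ideal the whole ring: the system is inconsistent.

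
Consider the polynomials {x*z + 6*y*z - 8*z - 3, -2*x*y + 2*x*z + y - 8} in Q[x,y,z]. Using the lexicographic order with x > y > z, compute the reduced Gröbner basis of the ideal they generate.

G = {x*y + 6*y*z - 1/2*y - 8*z + 1, x*z + 6*y*z - 8*z - 3, y**2*z - y*z**2 - 5/4*y*z - 1/2*y + 4/3*z**2 - 1/6*z}

f_1 = x*z + 6*y*z - 8*z - 3, LT = x*z.
f_2 = -2*x*y + 2*x*z + y - 8, LT = x*y.

S(f_1,f_2): lcm = x*y*z. S = x*z**2 + 6*y**2*z - 15/2*y*z - 3*y - 4*z.
  leading term x*z**2: subtract (z)·f_1 from x*z**2 + 6*y**2*z - 15/2*y*z - 3*y - 4*z → 6*y**2*z - 6*y*z**2 - 15/2*y*z - 3*y + 8*z**2 - z
  leading term y**2*z: no divisor's leading term divides it; move 6*y**2*z to the remainder.
  leading term y*z**2: no divisor's leading term divides it; move -6*y*z**2 to the remainder.
  leading term y*z: no divisor's leading term divides it; move -15/2*y*z to the remainder.
  leading term y: no divisor's leading term divides it; move -3*y to the remainder.
  leading term z**2: no divisor's leading term divides it; move 8*z**2 to the remainder.
  leading term z: no divisor's leading term divides it; move -z to the remainder.
  remainder 6*y**2*z - 6*y*z**2 - 15/2*y*z - 3*y + 8*z**2 - z ≠ 0; add g_3 = 6*y**2*z - 6*y*z**2 - 15/2*y*z - 3*y + 8*z**2 - z to the basis.

The other S-polynomials (S(f_1,g_3), S(f_2,g_3)) all reduce to 0 modulo the current basis, so we have a Gröbner basis.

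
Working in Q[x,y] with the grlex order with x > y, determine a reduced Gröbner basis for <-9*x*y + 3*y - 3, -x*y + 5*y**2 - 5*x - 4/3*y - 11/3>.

f_1 = -9*x*y + 3*y - 3, LT = x*y.
f_2 = -x*y + 5*y**2 - 5*x - 4/3*y - 11/3, LT = x*y.

S(f_1,f_2): lcm = x*y. S = 5*y**2 - 5*x - 5/3*y - 10/3.
  leading term y**2: no divisor's leading term divides it; move 5*y**2 to the remainder.
  leading term x: no divisor's leading term divides it; move -5*x to the remainder.
  leading term y: no divisor's leading term divides it; move -5/3*y to the remainder.
  leading term 1: no divisor's leading term divides it; move -10/3 to the remainder.
  remainder 5*y**2 - 5*x - 5/3*y - 10/3 ≠ 0; add g_3 = 5*y**2 - 5*x - 5/3*y - 10/3 to the basis.

S(f_1,g_3): lcm = x*y**2. S = x**2 + 1/3*x*y - 1/3*y**2 + 2/3*x + 1/3*y.
  leading term x**2: no divisor's leading term divides it; move x**2 to the remainder.
  leading term x*y: subtract (-1/27)·f_1 from 1/3*x*y - 1/3*y**2 + 2/3*x + 1/3*y → -1/3*y**2 + 2/3*x + 4/9*y - 1/9
  leading term y**2: subtract (-1/15)·g_3 from -1/3*y**2 + 2/3*x + 4/9*y - 1/9 → 1/3*x + 1/3*y - 1/3
  leading term x: no divisor's leading term divides it; move 1/3*x to the remainder.
  leading term y: no divisor's leading term divides it; move 1/3*y to the remainder.
  leading term 1: no divisor's leading term divides it; move -1/3 to the remainder.
  remainder x**2 + 1/3*x + 1/3*y - 1/3 ≠ 0; add g_4 = x**2 + 1/3*x + 1/3*y - 1/3 to the basis.

The other S-polynomials (S(f_2,g_3), S(f_1,g_4), S(f_2,g_4), S(g_3,g_4)) all reduce to 0 modulo the current basis, so we have a Gröbner basis.
Inter-reduce: drop elements whose leading term is divisible by another's, tail-reduce, and make monic.

G = {x**2 + 1/3*x + 1/3*y - 1/3, x*y - 1/3*y + 1/3, y**2 - x - 1/3*y - 2/3}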